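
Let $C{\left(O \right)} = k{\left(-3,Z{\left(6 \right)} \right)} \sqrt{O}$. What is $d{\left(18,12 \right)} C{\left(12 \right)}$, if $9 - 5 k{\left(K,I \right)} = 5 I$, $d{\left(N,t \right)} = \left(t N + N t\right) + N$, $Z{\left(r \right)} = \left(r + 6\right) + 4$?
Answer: $- 12780 \sqrt{3} \approx -22136.0$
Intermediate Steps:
$Z{\left(r \right)} = 10 + r$ ($Z{\left(r \right)} = \left(6 + r\right) + 4 = 10 + r$)
$d{\left(N,t \right)} = N + 2 N t$ ($d{\left(N,t \right)} = \left(N t + N t\right) + N = 2 N t + N = N + 2 N t$)
$k{\left(K,I \right)} = \frac{9}{5} - I$ ($k{\left(K,I \right)} = \frac{9}{5} - \frac{5 I}{5} = \frac{9}{5} - I$)
$C{\left(O \right)} = - \frac{71 \sqrt{O}}{5}$ ($C{\left(O \right)} = \left(\frac{9}{5} - \left(10 + 6\right)\right) \sqrt{O} = \left(\frac{9}{5} - 16\right) \sqrt{O} = - \frac{71 \sqrt{O}}{5}$)
$d{\left(18,12 \right)} C{\left(12 \right)} = 18 \left(1 + 2 \cdot 12\right) \left(- \frac{71 \sqrt{12}}{5}\right) = 18 \left(1 + 24\right) \left(- \frac{71 \cdot 2 \sqrt{3}}{5}\right) = 18 \cdot 25 \left(- \frac{142 \sqrt{3}}{5}\right) = 450 \left(- \frac{142 \sqrt{3}}{5}\right) = - 12780 \sqrt{3}$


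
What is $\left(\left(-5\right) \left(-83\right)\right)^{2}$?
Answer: $172225$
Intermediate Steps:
$\left(\left(-5\right) \left(-83\right)\right)^{2} = 415^{2} = 172225$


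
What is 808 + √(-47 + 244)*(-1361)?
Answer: 808 - 1361*√197 ≈ -18295.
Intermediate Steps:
808 + √(-47 + 244)*(-1361) = 808 + √197*(-1361) = 808 - 1361*√197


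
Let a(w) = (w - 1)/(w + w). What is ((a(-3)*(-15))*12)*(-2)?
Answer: 240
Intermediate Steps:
a(w) = (-1 + w)/(2*w) (a(w) = (-1 + w)/((2*w)) = (-1 + w)*(1/(2*w)) = (-1 + w)/(2*w))
((a(-3)*(-15))*12)*(-2) = ((((½)*(-1 - 3)/(-3))*(-15))*12)*(-2) = ((((½)*(-⅓)*(-4))*(-15))*12)*(-2) = (((⅔)*(-15))*12)*(-2) = -10*12*(-2) = -120*(-2) = 240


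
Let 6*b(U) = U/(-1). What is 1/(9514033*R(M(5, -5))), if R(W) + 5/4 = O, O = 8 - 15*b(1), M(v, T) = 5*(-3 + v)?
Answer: 4/352019221 ≈ 1.1363e-8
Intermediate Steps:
b(U) = -U/6 (b(U) = (U/(-1))/6 = (U*(-1))/6 = (-U)/6 = -U/6)
M(v, T) = -15 + 5*v
O = 21/2 (O = 8 - (-5)/2 = 8 - 15*(-1/6) = 8 + 5/2 = 21/2 ≈ 10.500)
R(W) = 37/4 (R(W) = -5/4 + 21/2 = 37/4)
1/(9514033*R(M(5, -5))) = 1/(9514033*(37/4)) = (1/9514033)*(4/37) = 4/352019221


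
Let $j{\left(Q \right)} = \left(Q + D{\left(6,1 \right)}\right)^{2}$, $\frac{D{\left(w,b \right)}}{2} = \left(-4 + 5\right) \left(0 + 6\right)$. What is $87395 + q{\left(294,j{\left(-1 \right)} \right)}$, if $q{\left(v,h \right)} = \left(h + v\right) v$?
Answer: $209405$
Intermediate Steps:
$D{\left(w,b \right)} = 12$ ($D{\left(w,b \right)} = 2 \left(-4 + 5\right) \left(0 + 6\right) = 2 \cdot 1 \cdot 6 = 2 \cdot 6 = 12$)
$j{\left(Q \right)} = \left(12 + Q\right)^{2}$ ($j{\left(Q \right)} = \left(Q + 12\right)^{2} = \left(12 + Q\right)^{2}$)
$q{\left(v,h \right)} = v \left(h + v\right)$
$87395 + q{\left(294,j{\left(-1 \right)} \right)} = 87395 + 294 \left(\left(12 - 1\right)^{2} + 294\right) = 87395 + 294 \left(11^{2} + 294\right) = 87395 + 294 \left(121 + 294\right) = 87395 + 294 \cdot 415 = 87395 + 122010 = 209405$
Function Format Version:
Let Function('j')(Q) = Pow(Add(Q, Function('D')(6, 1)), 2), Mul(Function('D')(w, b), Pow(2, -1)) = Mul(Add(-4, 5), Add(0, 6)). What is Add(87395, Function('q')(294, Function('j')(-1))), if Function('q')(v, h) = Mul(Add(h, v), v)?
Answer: 209405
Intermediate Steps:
Function('D')(w, b) = 12 (Function('D')(w, b) = Mul(2, Mul(Add(-4, 5), Add(0, 6))) = Mul(2, Mul(1, 6)) = Mul(2, 6) = 12)
Function('j')(Q) = Pow(Add(12, Q), 2) (Function('j')(Q) = Pow(Add(Q, 12), 2) = Pow(Add(12, Q), 2))
Function('q')(v, h) = Mul(v, Add(h, v))
Add(87395, Function('q')(294, Function('j')(-1))) = Add(87395, Mul(294, Add(Pow(Add(12, -1), 2), 294))) = Add(87395, Mul(294, Add(Pow(11, 2), 294))) = Add(87395, Mul(294, Add(121, 294))) = Add(87395, Mul(294, 415)) = Add(87395, 122010) = 209405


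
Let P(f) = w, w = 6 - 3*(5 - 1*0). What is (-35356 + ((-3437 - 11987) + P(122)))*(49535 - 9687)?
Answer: -2023840072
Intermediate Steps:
w = -9 (w = 6 - 3*(5 + 0) = 6 - 3*5 = 6 - 15 = -9)
P(f) = -9
(-35356 + ((-3437 - 11987) + P(122)))*(49535 - 9687) = (-35356 + ((-3437 - 11987) - 9))*(49535 - 9687) = (-35356 + (-15424 - 9))*39848 = (-35356 - 15433)*39848 = -50789*39848 = -2023840072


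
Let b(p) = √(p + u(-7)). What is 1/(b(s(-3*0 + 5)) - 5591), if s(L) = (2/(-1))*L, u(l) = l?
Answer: -5591/31259298 - I*√17/31259298 ≈ -0.00017886 - 1.319e-7*I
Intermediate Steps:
s(L) = -2*L (s(L) = (2*(-1))*L = -2*L)
b(p) = √(-7 + p) (b(p) = √(p - 7) = √(-7 + p))
1/(b(s(-3*0 + 5)) - 5591) = 1/(√(-7 - 2*(-3*0 + 5)) - 5591) = 1/(√(-7 - 2*(0 + 5)) - 5591) = 1/(√(-7 - 2*5) - 5591) = 1/(√(-7 - 10) - 5591) = 1/(√(-17) - 5591) = 1/(I*√17 - 5591) = 1/(-5591 + I*√17)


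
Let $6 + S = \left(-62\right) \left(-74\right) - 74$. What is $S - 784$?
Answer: $3724$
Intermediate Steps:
$S = 4508$ ($S = -6 - -4514 = -6 + \left(4588 - 74\right) = -6 + 4514 = 4508$)
$S - 784 = 4508 - 784 = 3724$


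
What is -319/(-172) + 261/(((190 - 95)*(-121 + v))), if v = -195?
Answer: 595718/322715 ≈ 1.8460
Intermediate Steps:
-319/(-172) + 261/(((190 - 95)*(-121 + v))) = -319/(-172) + 261/(((190 - 95)*(-121 - 195))) = -319*(-1/172) + 261/((95*(-316))) = 319/172 + 261/(-30020) = 319/172 + 261*(-1/30020) = 319/172 - 261/30020 = 595718/322715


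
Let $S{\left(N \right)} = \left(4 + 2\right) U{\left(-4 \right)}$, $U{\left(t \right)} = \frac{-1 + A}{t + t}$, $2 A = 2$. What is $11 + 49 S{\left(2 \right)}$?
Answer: $11$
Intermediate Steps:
$A = 1$ ($A = \frac{1}{2} \cdot 2 = 1$)
$U{\left(t \right)} = 0$ ($U{\left(t \right)} = \frac{-1 + 1}{t + t} = \frac{0}{2 t} = 0 \frac{1}{2 t} = 0$)
$S{\left(N \right)} = 0$ ($S{\left(N \right)} = \left(4 + 2\right) 0 = 6 \cdot 0 = 0$)
$11 + 49 S{\left(2 \right)} = 11 + 49 \cdot 0 = 11 + 0 = 11$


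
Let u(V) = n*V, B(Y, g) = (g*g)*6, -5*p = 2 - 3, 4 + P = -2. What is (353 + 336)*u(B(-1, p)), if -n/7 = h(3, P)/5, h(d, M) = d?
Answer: -86814/125 ≈ -694.51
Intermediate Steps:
P = -6 (P = -4 - 2 = -6)
p = 1/5 (p = -(2 - 3)/5 = -1/5*(-1) = 1/5 ≈ 0.20000)
n = -21/5 ≈ -4.2000
B(Y, g) = 6*g**2 (B(Y, g) = g**2*6 = 6*g**2)
u(V) = -21*V/5
(353 + 336)*u(B(-1, p)) = (353 + 336)*(-126*(1/5)**2/5) = 689*(-126/(5*25)) = 689*(-21/5*6/25) = 689*(-126/125) = -86814/125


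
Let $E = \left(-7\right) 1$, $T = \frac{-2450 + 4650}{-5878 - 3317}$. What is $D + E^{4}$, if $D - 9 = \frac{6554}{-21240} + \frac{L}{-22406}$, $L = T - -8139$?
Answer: $\frac{175717610745827}{72932202180} \approx 2409.3$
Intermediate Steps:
$T = - \frac{440}{1839}$ ($T = \frac{2200}{-9195} = 2200 \left(- \frac{1}{9195}\right) = - \frac{440}{1839} \approx -0.23926$)
$L = \frac{14967181}{1839}$ ($L = - \frac{440}{1839} - -8139 = - \frac{440}{1839} + 8139 = \frac{14967181}{1839} \approx 8138.8$)
$D = \frac{607393311647}{72932202180}$ ($D = 9 + \left(\frac{6554}{-21240} + \frac{14967181}{1839 \left(-22406\right)}\right) = 9 + \left(6554 \left(- \frac{1}{21240}\right) + \frac{14967181}{1839} \left(- \frac{1}{22406}\right)\right) = 9 - \frac{48996507973}{72932202180} = \frac{607393311647}{72932202180} \approx 8.3282$)
$E = -7$
$D + E^{4} = \frac{607393311647}{72932202180} + \left(-7\right)^{4} = \frac{607393311647}{72932202180} + 2401 = \frac{175717610745827}{72932202180}$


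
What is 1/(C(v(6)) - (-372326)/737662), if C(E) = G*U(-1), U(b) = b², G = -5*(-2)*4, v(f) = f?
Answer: 368831/14939403 ≈ 0.024688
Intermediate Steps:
G = 40 (G = 10*4 = 40)
C(E) = 40 (C(E) = 40*(-1)² = 40*1 = 40)
1/(C(v(6)) - (-372326)/737662) = 1/(40 - (-372326)/737662) = 1/(40 - 1*(-186163/368831)) = 1/(40 + 186163/368831) = 1/(14939403/368831) = 368831/14939403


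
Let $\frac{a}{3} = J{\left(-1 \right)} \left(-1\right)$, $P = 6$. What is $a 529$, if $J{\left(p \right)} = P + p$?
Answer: $-7935$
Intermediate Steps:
$J{\left(p \right)} = 6 + p$
$a = -15$ ($a = 3 \left(6 - 1\right) \left(-1\right) = 3 \cdot 5 \left(-1\right) = 3 \left(-5\right) = -15$)
$a 529 = \left(-15\right) 529 = -7935$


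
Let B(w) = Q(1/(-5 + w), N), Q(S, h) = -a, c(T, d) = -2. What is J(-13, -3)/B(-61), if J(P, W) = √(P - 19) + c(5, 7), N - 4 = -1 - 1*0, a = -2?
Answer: -1 + 2*I*√2 ≈ -1.0 + 2.8284*I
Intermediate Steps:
N = 3 (N = 4 + (-1 - 1*0) = 4 + (-1 + 0) = 4 - 1 = 3)
J(P, W) = -2 + √(-19 + P) (J(P, W) = √(P - 19) - 2 = √(-19 + P) - 2 = -2 + √(-19 + P))
Q(S, h) = 2 (Q(S, h) = -1*(-2) = 2)
B(w) = 2
J(-13, -3)/B(-61) = (-2 + √(-19 - 13))/2 = (-2 + √(-32))*(½) = (-2 + 4*I*√2)*(½) = -1 + 2*I*√2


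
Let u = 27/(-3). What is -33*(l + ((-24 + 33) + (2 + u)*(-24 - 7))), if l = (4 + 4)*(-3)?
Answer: -6666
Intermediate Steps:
l = -24 (l = 8*(-3) = -24)
u = -9 (u = 27*(-1/3) = -9)
-33*(l + ((-24 + 33) + (2 + u)*(-24 - 7))) = -33*(-24 + ((-24 + 33) + (2 - 9)*(-24 - 7))) = -33*(-24 + (9 - 7*(-31))) = -33*(-24 + (9 + 217)) = -33*(-24 + 226) = -33*202 = -6666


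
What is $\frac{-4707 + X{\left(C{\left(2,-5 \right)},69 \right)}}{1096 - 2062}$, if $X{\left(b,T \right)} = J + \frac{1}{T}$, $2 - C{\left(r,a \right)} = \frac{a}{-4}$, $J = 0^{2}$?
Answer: $\frac{162391}{33327} \approx 4.8727$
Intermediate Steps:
$J = 0$
$C{\left(r,a \right)} = 2 + \frac{a}{4}$ ($C{\left(r,a \right)} = 2 - \frac{a}{-4} = 2 - a \left(- \frac{1}{4}\right) = 2 - - \frac{a}{4} = 2 + \frac{a}{4}$)
$X{\left(b,T \right)} = \frac{1}{T}$ ($X{\left(b,T \right)} = 0 + \frac{1}{T} = \frac{1}{T}$)
$\frac{-4707 + X{\left(C{\left(2,-5 \right)},69 \right)}}{1096 - 2062} = \frac{-4707 + \frac{1}{69}}{1096 - 2062} = \frac{-4707 + \frac{1}{69}}{-966} = \left(- \frac{324782}{69}\right) \left(- \frac{1}{966}\right) = \frac{162391}{33327}$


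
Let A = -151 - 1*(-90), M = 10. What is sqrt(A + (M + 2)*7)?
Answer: sqrt(23) ≈ 4.7958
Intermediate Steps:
A = -61 (A = -151 + 90 = -61)
sqrt(A + (M + 2)*7) = sqrt(-61 + (10 + 2)*7) = sqrt(-61 + 12*7) = sqrt(-61 + 84) = sqrt(23)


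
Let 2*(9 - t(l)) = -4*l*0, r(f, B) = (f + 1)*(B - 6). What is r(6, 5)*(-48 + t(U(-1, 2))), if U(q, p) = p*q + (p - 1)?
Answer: 273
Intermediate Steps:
U(q, p) = -1 + p + p*q (U(q, p) = p*q + (-1 + p) = -1 + p + p*q)
r(f, B) = (1 + f)*(-6 + B)
t(l) = 9 (t(l) = 9 - (-4*l)*0/2 = 9 - ½*0 = 9 + 0 = 9)
r(6, 5)*(-48 + t(U(-1, 2))) = (-6 + 5 - 6*6 + 5*6)*(-48 + 9) = (-6 + 5 - 36 + 30)*(-39) = -7*(-39) = 273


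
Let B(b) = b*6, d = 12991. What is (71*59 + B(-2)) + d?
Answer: 17168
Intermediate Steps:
B(b) = 6*b
(71*59 + B(-2)) + d = (71*59 + 6*(-2)) + 12991 = (4189 - 12) + 12991 = 4177 + 12991 = 17168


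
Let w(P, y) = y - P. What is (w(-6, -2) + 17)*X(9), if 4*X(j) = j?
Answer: 189/4 ≈ 47.250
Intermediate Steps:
X(j) = j/4
(w(-6, -2) + 17)*X(9) = ((-2 - 1*(-6)) + 17)*((¼)*9) = ((-2 + 6) + 17)*(9/4) = (4 + 17)*(9/4) = 21*(9/4) = 189/4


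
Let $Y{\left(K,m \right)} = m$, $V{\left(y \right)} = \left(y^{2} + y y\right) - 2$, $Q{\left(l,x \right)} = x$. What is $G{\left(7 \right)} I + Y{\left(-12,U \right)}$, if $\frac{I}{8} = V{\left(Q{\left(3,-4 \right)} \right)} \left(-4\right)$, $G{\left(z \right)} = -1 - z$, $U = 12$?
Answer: $7692$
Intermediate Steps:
$V{\left(y \right)} = -2 + 2 y^{2}$ ($V{\left(y \right)} = \left(y^{2} + y^{2}\right) - 2 = 2 y^{2} - 2 = -2 + 2 y^{2}$)
$I = -960$ ($I = 8 \left(-2 + 2 \left(-4\right)^{2}\right) \left(-4\right) = 8 \left(-2 + 2 \cdot 16\right) \left(-4\right) = 8 \left(-2 + 32\right) \left(-4\right) = 8 \cdot 30 \left(-4\right) = 8 \left(-120\right) = -960$)
$G{\left(7 \right)} I + Y{\left(-12,U \right)} = \left(-1 - 7\right) \left(-960\right) + 12 = \left(-8\right) \left(-960\right) + 12 = 7680 + 12 = 7692$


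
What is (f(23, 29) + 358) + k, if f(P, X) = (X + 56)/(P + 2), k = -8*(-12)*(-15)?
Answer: -5393/5 ≈ -1078.6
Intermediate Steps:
k = -1440 (k = 96*(-15) = -1440)
f(P, X) = (56 + X)/(2 + P)
(f(23, 29) + 358) + k = ((56 + 29)/(2 + 23) + 358) - 1440 = (85/25 + 358) - 1440 = ((1/25)*85 + 358) - 1440 = (17/5 + 358) - 1440 = 1807/5 - 1440 = -5393/5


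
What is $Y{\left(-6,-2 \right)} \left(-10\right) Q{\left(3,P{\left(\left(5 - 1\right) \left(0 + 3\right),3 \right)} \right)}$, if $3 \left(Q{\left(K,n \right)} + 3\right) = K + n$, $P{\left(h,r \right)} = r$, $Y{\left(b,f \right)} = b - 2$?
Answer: $-80$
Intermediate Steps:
$Y{\left(b,f \right)} = -2 + b$
$Q{\left(K,n \right)} = -3 + \frac{K}{3} + \frac{n}{3}$ ($Q{\left(K,n \right)} = -3 + \frac{K + n}{3} = -3 + \left(\frac{K}{3} + \frac{n}{3}\right) = -3 + \frac{K}{3} + \frac{n}{3}$)
$Y{\left(-6,-2 \right)} \left(-10\right) Q{\left(3,P{\left(\left(5 - 1\right) \left(0 + 3\right),3 \right)} \right)} = \left(-2 - 6\right) \left(-10\right) \left(-3 + \frac{1}{3} \cdot 3 + \frac{1}{3} \cdot 3\right) = \left(-8\right) \left(-10\right) \left(-3 + 1 + 1\right) = 80 \left(-1\right) = -80$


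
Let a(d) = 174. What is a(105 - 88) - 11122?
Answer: -10948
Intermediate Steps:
a(105 - 88) - 11122 = 174 - 11122 = -10948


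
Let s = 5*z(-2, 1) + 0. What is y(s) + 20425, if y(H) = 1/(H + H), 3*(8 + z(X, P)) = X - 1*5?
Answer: 6331747/310 ≈ 20425.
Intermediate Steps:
z(X, P) = -29/3 + X/3 (z(X, P) = -8 + (X - 1*5)/3 = -8 + (X - 5)/3 = -8 + (-5 + X)/3 = -8 + (-5/3 + X/3) = -29/3 + X/3)
s = -155/3 (s = 5*(-29/3 + (⅓)*(-2)) + 0 = 5*(-29/3 - ⅔) + 0 = 5*(-31/3) + 0 = -155/3 + 0 = -155/3 ≈ -51.667)
y(H) = 1/(2*H)
y(s) + 20425 = 1/(2*(-155/3)) + 20425 = (½)*(-3/155) + 20425 = -3/310 + 20425 = 6331747/310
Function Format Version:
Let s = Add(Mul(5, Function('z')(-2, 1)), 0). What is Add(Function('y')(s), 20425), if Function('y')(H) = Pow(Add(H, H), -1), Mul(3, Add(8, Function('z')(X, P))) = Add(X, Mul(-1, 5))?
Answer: Rational(6331747, 310) ≈ 20425.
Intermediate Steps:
Function('z')(X, P) = Add(Rational(-29, 3), Mul(Rational(1, 3), X)) (Function('z')(X, P) = Add(-8, Mul(Rational(1, 3), Add(X, Mul(-1, 5)))) = Add(-8, Mul(Rational(1, 3), Add(X, -5))) = Add(-8, Mul(Rational(1, 3), Add(-5, X))) = Add(-8, Add(Rational(-5, 3), Mul(Rational(1, 3), X))) = Add(Rational(-29, 3), Mul(Rational(1, 3), X)))
s = Rational(-155, 3) (s = Add(Mul(5, Add(Rational(-29, 3), Mul(Rational(1, 3), -2))), 0) = Add(Mul(5, Add(Rational(-29, 3), Rational(-2, 3))), 0) = Add(Mul(5, Rational(-31, 3)), 0) = Add(Rational(-155, 3), 0) = Rational(-155, 3) ≈ -51.667)
Function('y')(H) = Mul(Rational(1, 2), Pow(H, -1)) (Function('y')(H) = Pow(Mul(2, H), -1) = Mul(Rational(1, 2), Pow(H, -1)))
Add(Function('y')(s), 20425) = Add(Mul(Rational(1, 2), Pow(Rational(-155, 3), -1)), 20425) = Add(Mul(Rational(1, 2), Rational(-3, 155)), 20425) = Add(Rational(-3, 310), 20425) = Rational(6331747, 310)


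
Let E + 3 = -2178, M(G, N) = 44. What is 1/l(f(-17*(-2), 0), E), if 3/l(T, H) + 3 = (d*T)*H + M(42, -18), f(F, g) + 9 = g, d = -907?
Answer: -17803462/3 ≈ -5.9345e+6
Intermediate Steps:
f(F, g) = -9 + g
E = -2181 (E = -3 - 2178 = -2181)
l(T, H) = 3/(41 - 907*H*T) (l(T, H) = 3/(-3 + ((-907*T)*H + 44)) = 3/(-3 + (-907*H*T + 44)) = 3/(-3 + (44 - 907*H*T)) = 3/(41 - 907*H*T))
1/l(f(-17*(-2), 0), E) = 1/(3/(41 - 907*(-2181)*(-9 + 0))) = 1/(3/(41 - 907*(-2181)*(-9))) = 1/(3/(41 - 17803503)) = 1/(3/(-17803462)) = 1/(3*(-1/17803462)) = 1/(-3/17803462) = -17803462/3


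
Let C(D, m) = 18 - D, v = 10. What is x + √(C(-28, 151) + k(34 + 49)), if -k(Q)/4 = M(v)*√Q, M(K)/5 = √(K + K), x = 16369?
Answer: 16369 + √(46 - 40*√415) ≈ 16369.0 + 27.728*I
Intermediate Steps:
M(K) = 5*√2*√K (M(K) = 5*√(K + K) = 5*√(2*K) = 5*(√2*√K) = 5*√2*√K)
k(Q) = -40*√5*√Q (k(Q) = -4*5*√2*√10*√Q = -4*10*√5*√Q = -40*√5*√Q)
x + √(C(-28, 151) + k(34 + 49)) = 16369 + √((18 - 1*(-28)) - 40*√5*√(34 + 49)) = 16369 + √((18 + 28) - 40*√5*√83) = 16369 + √(46 - 40*√415)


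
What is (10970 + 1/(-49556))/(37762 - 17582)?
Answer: 543629319/1000040080 ≈ 0.54361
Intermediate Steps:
(10970 + 1/(-49556))/(37762 - 17582) = (10970 - 1/49556)/20180 = (543629319/49556)*(1/20180) = 543629319/1000040080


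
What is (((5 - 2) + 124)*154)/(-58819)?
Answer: -19558/58819 ≈ -0.33251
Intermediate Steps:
(((5 - 2) + 124)*154)/(-58819) = ((3 + 124)*154)*(-1/58819) = (127*154)*(-1/58819) = 19558*(-1/58819) = -19558/58819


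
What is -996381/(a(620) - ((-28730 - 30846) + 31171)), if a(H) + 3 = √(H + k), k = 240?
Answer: -14149606581/403336372 + 996381*√215/403336372 ≈ -35.045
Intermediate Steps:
a(H) = -3 + √(240 + H) (a(H) = -3 + √(H + 240) = -3 + √(240 + H))
-996381/(a(620) - ((-28730 - 30846) + 31171)) = -996381/((-3 + √(240 + 620)) - ((-28730 - 30846) + 31171)) = -996381/((-3 + √860) - (-59576 + 31171)) = -996381/((-3 + 2*√215) - 1*(-28405)) = -996381/((-3 + 2*√215) + 28405) = -996381/(28402 + 2*√215)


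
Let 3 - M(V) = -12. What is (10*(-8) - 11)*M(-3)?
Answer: -1365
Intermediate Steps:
M(V) = 15 (M(V) = 3 - 1*(-12) = 3 + 12 = 15)
(10*(-8) - 11)*M(-3) = (10*(-8) - 11)*15 = (-80 - 11)*15 = -91*15 = -1365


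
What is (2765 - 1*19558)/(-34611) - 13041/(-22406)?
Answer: 827626009/775494066 ≈ 1.0672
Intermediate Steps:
(2765 - 1*19558)/(-34611) - 13041/(-22406) = (2765 - 19558)*(-1/34611) - 13041*(-1/22406) = -16793*(-1/34611) + 13041/22406 = 16793/34611 + 13041/22406 = 827626009/775494066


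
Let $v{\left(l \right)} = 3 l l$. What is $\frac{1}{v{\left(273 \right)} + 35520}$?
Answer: $\frac{1}{259107} \approx 3.8594 \cdot 10^{-6}$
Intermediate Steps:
$v{\left(l \right)} = 3 l^{2}$
$\frac{1}{v{\left(273 \right)} + 35520} = \frac{1}{3 \cdot 273^{2} + 35520} = \frac{1}{3 \cdot 74529 + 35520} = \frac{1}{223587 + 35520} = \frac{1}{259107}$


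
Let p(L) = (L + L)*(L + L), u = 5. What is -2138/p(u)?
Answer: -1069/50 ≈ -21.380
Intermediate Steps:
p(L) = 4*L**2 (p(L) = (2*L)*(2*L) = 4*L**2)
-2138/p(u) = -2138/(4*5**2) = -2138/(4*25) = -2138/100 = -2138*1/100 = -1069/50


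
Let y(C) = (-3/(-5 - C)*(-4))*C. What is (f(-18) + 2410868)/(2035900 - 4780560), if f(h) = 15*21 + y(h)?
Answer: -31345163/35680580 ≈ -0.87849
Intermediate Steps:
y(C) = 12*C/(-5 - C) (y(C) = (12/(-5 - C))*C = 12*C/(-5 - C))
f(h) = 315 - 12*h/(5 + h) (f(h) = 15*21 - 12*h/(5 + h) = 315 - 12*h/(5 + h))
(f(-18) + 2410868)/(2035900 - 4780560) = (3*(525 + 101*(-18))/(5 - 18) + 2410868)/(2035900 - 4780560) = (3*(525 - 1818)/(-13) + 2410868)/(-2744660) = (3*(-1/13)*(-1293) + 2410868)*(-1/2744660) = (3879/13 + 2410868)*(-1/2744660) = (31345163/13)*(-1/2744660) = -31345163/35680580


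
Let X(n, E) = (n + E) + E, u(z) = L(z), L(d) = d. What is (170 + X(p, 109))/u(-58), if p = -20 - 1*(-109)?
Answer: -477/58 ≈ -8.2241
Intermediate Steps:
u(z) = z
p = 89 (p = -20 + 109 = 89)
X(n, E) = n + 2*E (X(n, E) = (E + n) + E = n + 2*E)
(170 + X(p, 109))/u(-58) = (170 + (89 + 2*109))/(-58) = (170 + (89 + 218))*(-1/58) = (170 + 307)*(-1/58) = 477*(-1/58) = -477/58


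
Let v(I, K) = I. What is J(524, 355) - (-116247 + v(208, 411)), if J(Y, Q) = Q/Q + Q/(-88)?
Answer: 10211165/88 ≈ 1.1604e+5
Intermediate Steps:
J(Y, Q) = 1 - Q/88 (J(Y, Q) = 1 + Q*(-1/88) = 1 - Q/88)
J(524, 355) - (-116247 + v(208, 411)) = (1 - 1/88*355) - (-116247 + 208) = (1 - 355/88) - 1*(-116039) = -267/88 + 116039 = 10211165/88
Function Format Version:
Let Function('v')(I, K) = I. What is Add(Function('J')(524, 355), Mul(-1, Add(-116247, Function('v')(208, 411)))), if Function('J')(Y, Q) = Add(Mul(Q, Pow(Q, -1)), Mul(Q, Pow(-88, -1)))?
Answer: Rational(10211165, 88) ≈ 1.1604e+5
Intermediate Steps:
Function('J')(Y, Q) = Add(1, Mul(Rational(-1, 88), Q)) (Function('J')(Y, Q) = Add(1, Mul(Q, Rational(-1, 88))) = Add(1, Mul(Rational(-1, 88), Q)))
Add(Function('J')(524, 355), Mul(-1, Add(-116247, Function('v')(208, 411)))) = Add(Add(1, Mul(Rational(-1, 88), 355)), Mul(-1, Add(-116247, 208))) = Add(Add(1, Rational(-355, 88)), Mul(-1, -116039)) = Add(Rational(-267, 88), 116039) = Rational(10211165, 88)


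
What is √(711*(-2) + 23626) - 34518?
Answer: -34518 + 2*√5551 ≈ -34369.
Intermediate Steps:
√(711*(-2) + 23626) - 34518 = √(-1422 + 23626) - 34518 = √22204 - 34518 = 2*√5551 - 34518 = -34518 + 2*√5551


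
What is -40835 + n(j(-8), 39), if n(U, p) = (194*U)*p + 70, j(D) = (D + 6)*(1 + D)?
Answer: 65159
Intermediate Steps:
j(D) = (1 + D)*(6 + D) (j(D) = (6 + D)*(1 + D) = (1 + D)*(6 + D))
n(U, p) = 70 + 194*U*p (n(U, p) = 194*U*p + 70 = 70 + 194*U*p)
-40835 + n(j(-8), 39) = -40835 + (70 + 194*(6 + (-8)**2 + 7*(-8))*39) = -40835 + (70 + 194*(6 + 64 - 56)*39) = -40835 + (70 + 194*14*39) = -40835 + (70 + 105924) = -40835 + 105994 = 65159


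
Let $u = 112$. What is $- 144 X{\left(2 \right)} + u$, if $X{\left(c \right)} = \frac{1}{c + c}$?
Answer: $76$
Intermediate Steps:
$X{\left(c \right)} = \frac{1}{2 c}$
$- 144 X{\left(2 \right)} + u = - 144 \frac{1}{2 \cdot 2} + 112 = - 144 \cdot \frac{1}{2} \cdot \frac{1}{2} + 112 = \left(-144\right) \frac{1}{4} + 112 = -36 + 112 = 76$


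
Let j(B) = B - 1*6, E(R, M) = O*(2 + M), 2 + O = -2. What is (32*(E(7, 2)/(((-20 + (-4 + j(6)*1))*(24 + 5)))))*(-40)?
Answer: -2560/87 ≈ -29.425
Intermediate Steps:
O = -4 (O = -2 - 2 = -4)
E(R, M) = -8 - 4*M (E(R, M) = -4*(2 + M) = -8 - 4*M)
j(B) = -6 + B (j(B) = B - 6 = -6 + B)
(32*(E(7, 2)/(((-20 + (-4 + j(6)*1))*(24 + 5)))))*(-40) = (32*((-8 - 4*2)/(((-20 + (-4 + (-6 + 6)*1))*(24 + 5)))))*(-40) = (32*((-8 - 8)/(((-20 + (-4 + 0*1))*29))))*(-40) = (32*(-16*1/(29*(-20 + (-4 + 0)))))*(-40) = (32*(-16*1/(29*(-20 - 4))))*(-40) = (32*(-16/((-24*29))))*(-40) = (32*(-16/(-696)))*(-40) = (32*(-16*(-1/696)))*(-40) = (32*(2/87))*(-40) = (64/87)*(-40) = -2560/87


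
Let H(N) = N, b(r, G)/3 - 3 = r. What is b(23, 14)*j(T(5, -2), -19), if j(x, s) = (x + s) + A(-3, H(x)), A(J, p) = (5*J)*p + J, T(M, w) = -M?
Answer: 3744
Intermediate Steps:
b(r, G) = 9 + 3*r
A(J, p) = J + 5*J*p (A(J, p) = 5*J*p + J = J + 5*J*p)
j(x, s) = -3 + s - 14*x (j(x, s) = (x + s) - 3*(1 + 5*x) = (s + x) + (-3 - 15*x) = -3 + s - 14*x)
b(23, 14)*j(T(5, -2), -19) = (9 + 3*23)*(-3 - 19 - (-14)*5) = (9 + 69)*(-3 - 19 - 14*(-5)) = 78*(-3 - 19 + 70) = 78*48 = 3744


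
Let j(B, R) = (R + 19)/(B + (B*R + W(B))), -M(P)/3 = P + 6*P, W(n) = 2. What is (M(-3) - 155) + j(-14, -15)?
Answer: -9106/99 ≈ -91.980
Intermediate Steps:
M(P) = -21*P (M(P) = -3*(P + 6*P) = -21*P)
j(B, R) = (19 + R)/(2 + B + B*R) (j(B, R) = (R + 19)/(B + (B*R + 2)) = (19 + R)/(B + (2 + B*R)) = (19 + R)/(2 + B + B*R))
(M(-3) - 155) + j(-14, -15) = (-21*(-3) - 155) + (19 - 15)/(2 - 14 - 14*(-15)) = (63 - 155) + 4/(2 - 14 + 210) = -92 + 4/198 = -92 + (1/198)*4 = -92 + 2/99 = -9106/99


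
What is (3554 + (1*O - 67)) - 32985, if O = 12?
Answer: -29486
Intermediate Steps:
(3554 + (1*O - 67)) - 32985 = (3554 + (1*12 - 67)) - 32985 = (3554 + (12 - 67)) - 32985 = (3554 - 55) - 32985 = 3499 - 32985 = -29486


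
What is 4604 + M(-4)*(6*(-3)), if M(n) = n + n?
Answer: 4748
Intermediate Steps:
M(n) = 2*n
4604 + M(-4)*(6*(-3)) = 4604 + (2*(-4))*(6*(-3)) = 4604 - 8*(-18) = 4604 + 144 = 4748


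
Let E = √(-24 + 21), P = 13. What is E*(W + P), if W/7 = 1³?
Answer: 20*I*√3 ≈ 34.641*I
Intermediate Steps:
W = 7 (W = 7*1³ = 7*1 = 7)
E = I*√3 (E = √(-3) = I*√3 ≈ 1.732*I)
E*(W + P) = (I*√3)*(7 + 13) = (I*√3)*20 = 20*I*√3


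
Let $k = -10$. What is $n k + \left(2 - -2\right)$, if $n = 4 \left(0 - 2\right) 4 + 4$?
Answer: $284$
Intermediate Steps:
$n = -28$ ($n = 4 \left(\left(-2\right) 4\right) + 4 = 4 \left(-8\right) + 4 = -32 + 4 = -28$)
$n k + \left(2 - -2\right) = \left(-28\right) \left(-10\right) + \left(2 - -2\right) = 280 + \left(2 + 2\right) = 280 + 4 = 284$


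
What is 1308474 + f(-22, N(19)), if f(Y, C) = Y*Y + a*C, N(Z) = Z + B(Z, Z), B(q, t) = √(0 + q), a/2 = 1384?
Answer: 1361550 + 2768*√19 ≈ 1.3736e+6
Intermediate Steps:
a = 2768 (a = 2*1384 = 2768)
B(q, t) = √q
N(Z) = Z + √Z
f(Y, C) = Y² + 2768*C (f(Y, C) = Y*Y + 2768*C = Y² + 2768*C)
1308474 + f(-22, N(19)) = 1308474 + ((-22)² + 2768*(19 + √19)) = 1308474 + (484 + (52592 + 2768*√19)) = 1308474 + (53076 + 2768*√19) = 1361550 + 2768*√19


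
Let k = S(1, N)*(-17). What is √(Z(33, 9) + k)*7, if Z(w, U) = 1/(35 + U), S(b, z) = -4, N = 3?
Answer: 7*√32923/22 ≈ 57.733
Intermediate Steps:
k = 68 (k = -4*(-17) = 68)
√(Z(33, 9) + k)*7 = √(1/(35 + 9) + 68)*7 = √(1/44 + 68)*7 = √(2993/44)*7 = (√32923/22)*7 = 7*√32923/22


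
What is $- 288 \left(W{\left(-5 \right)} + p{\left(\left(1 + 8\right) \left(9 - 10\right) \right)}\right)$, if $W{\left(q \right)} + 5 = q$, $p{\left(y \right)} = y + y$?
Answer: $8064$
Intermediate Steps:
$p{\left(y \right)} = 2 y$
$W{\left(q \right)} = -5 + q$
$- 288 \left(W{\left(-5 \right)} + p{\left(\left(1 + 8\right) \left(9 - 10\right) \right)}\right) = - 288 \left(\left(-5 - 5\right) + 2 \left(1 + 8\right) \left(9 - 10\right)\right) = - 288 \left(-10 + 2 \cdot 9 \left(-1\right)\right) = - 288 \left(-10 + 2 \left(-9\right)\right) = - 288 \left(-10 - 18\right) = \left(-288\right) \left(-28\right) = 8064$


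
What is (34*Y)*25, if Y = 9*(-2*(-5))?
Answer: 76500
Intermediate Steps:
Y = 90 (Y = 9*10 = 90)
(34*Y)*25 = (34*90)*25 = 3060*25 = 76500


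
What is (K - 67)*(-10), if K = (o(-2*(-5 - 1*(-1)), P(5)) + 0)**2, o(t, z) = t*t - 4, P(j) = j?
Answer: -35330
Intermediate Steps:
o(t, z) = -4 + t**2 (o(t, z) = t**2 - 4 = -4 + t**2)
K = 3600 (K = ((-4 + (-2*(-5 - 1*(-1)))**2) + 0)**2 = ((-4 + (-2*(-5 + 1))**2) + 0)**2 = ((-4 + (-2*(-4))**2) + 0)**2 = ((-4 + 8**2) + 0)**2 = ((-4 + 64) + 0)**2 = (60 + 0)**2 = 60**2 = 3600)
(K - 67)*(-10) = (3600 - 67)*(-10) = 3533*(-10) = -35330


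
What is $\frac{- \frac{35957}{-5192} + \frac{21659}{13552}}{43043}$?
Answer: $\frac{619569}{3128709584} \approx 0.00019803$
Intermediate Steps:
$\frac{- \frac{35957}{-5192} + \frac{21659}{13552}}{43043} = \left(\left(-35957\right) \left(- \frac{1}{5192}\right) + 21659 \cdot \frac{1}{13552}\right) \frac{1}{43043} = \left(\frac{35957}{5192} + \frac{179}{112}\right) \frac{1}{43043} = \frac{619569}{72688} \cdot \frac{1}{43043} = \frac{619569}{3128709584}$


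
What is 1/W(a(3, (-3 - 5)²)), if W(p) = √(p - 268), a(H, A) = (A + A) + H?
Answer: -I*√137/137 ≈ -0.085436*I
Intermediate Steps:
a(H, A) = H + 2*A (a(H, A) = 2*A + H = H + 2*A)
W(p) = √(-268 + p)
1/W(a(3, (-3 - 5)²)) = 1/(√(-268 + (3 + 2*(-3 - 5)²))) = 1/(√(-268 + (3 + 2*(-8)²))) = 1/(√(-268 + (3 + 2*64))) = 1/(√(-268 + (3 + 128))) = 1/(√(-268 + 131)) = 1/(√(-137)) = 1/(I*√137) = -I*√137/137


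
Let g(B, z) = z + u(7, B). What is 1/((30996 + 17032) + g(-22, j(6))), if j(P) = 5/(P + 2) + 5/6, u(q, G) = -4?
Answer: 24/1152611 ≈ 2.0822e-5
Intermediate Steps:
j(P) = 5/6 + 5/(2 + P) (j(P) = 5/(2 + P) + 5*(1/6) = 5/(2 + P) + 5/6 = 5/6 + 5/(2 + P))
g(B, z) = -4 + z (g(B, z) = z - 4 = -4 + z)
1/((30996 + 17032) + g(-22, j(6))) = 1/((30996 + 17032) + (-4 + 5*(8 + 6)/(6*(2 + 6)))) = 1/(48028 + (-4 + (5/6)*14/8)) = 1/(48028 + (-4 + (5/6)*(1/8)*14)) = 1/(48028 + (-4 + 35/24)) = 1/(48028 - 61/24) = 1/(1152611/24) = 24/1152611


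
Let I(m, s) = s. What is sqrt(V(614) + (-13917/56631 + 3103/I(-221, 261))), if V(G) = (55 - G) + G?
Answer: sqrt(213729226031)/56631 ≈ 8.1635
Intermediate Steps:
V(G) = 55
sqrt(V(614) + (-13917/56631 + 3103/I(-221, 261))) = sqrt(55 + (-13917/56631 + 3103/261)) = sqrt(55 + (-13917*1/56631 + 3103*(1/261))) = sqrt(55 + (-4639/18877 + 107/9)) = sqrt(55 + 1978088/169893) = sqrt(11322203/169893) = sqrt(213729226031)/56631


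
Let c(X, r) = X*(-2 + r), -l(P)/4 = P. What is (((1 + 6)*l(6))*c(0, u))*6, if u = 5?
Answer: 0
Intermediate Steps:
l(P) = -4*P
(((1 + 6)*l(6))*c(0, u))*6 = (((1 + 6)*(-4*6))*(0*(-2 + 5)))*6 = ((7*(-24))*(0*3))*6 = -168*0*6 = 0*6 = 0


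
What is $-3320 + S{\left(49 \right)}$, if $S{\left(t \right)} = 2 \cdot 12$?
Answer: $-3296$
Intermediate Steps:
$S{\left(t \right)} = 24$
$-3320 + S{\left(49 \right)} = -3320 + 24 = -3296$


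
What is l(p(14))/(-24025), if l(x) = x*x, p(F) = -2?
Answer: -4/24025 ≈ -0.00016649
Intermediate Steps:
l(x) = x²
l(p(14))/(-24025) = (-2)²/(-24025) = 4*(-1/24025) = -4/24025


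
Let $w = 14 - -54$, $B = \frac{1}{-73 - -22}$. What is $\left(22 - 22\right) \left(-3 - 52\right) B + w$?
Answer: $68$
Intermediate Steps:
$B = - \frac{1}{51}$ ($B = \frac{1}{-73 + 22} = \frac{1}{-51} = - \frac{1}{51} \approx -0.019608$)
$w = 68$ ($w = 14 + 54 = 68$)
$\left(22 - 22\right) \left(-3 - 52\right) B + w = \left(22 - 22\right) \left(-3 - 52\right) \left(- \frac{1}{51}\right) + 68 = 0 \left(-55\right) \left(- \frac{1}{51}\right) + 68 = 0 \left(- \frac{1}{51}\right) + 68 = 0 + 68 = 68$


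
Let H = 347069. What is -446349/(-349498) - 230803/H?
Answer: 74248714187/121299921362 ≈ 0.61211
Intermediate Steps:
-446349/(-349498) - 230803/H = -446349/(-349498) - 230803/347069 = -446349*(-1/349498) - 230803*1/347069 = 446349/349498 - 230803/347069 = 74248714187/121299921362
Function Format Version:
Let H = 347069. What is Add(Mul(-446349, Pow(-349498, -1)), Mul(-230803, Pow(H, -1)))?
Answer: Rational(74248714187, 121299921362) ≈ 0.61211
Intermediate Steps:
Add(Mul(-446349, Pow(-349498, -1)), Mul(-230803, Pow(H, -1))) = Add(Mul(-446349, Pow(-349498, -1)), Mul(-230803, Pow(347069, -1))) = Add(Mul(-446349, Rational(-1, 349498)), Mul(-230803, Rational(1, 347069))) = Add(Rational(446349, 349498), Rational(-230803, 347069)) = Rational(74248714187, 121299921362)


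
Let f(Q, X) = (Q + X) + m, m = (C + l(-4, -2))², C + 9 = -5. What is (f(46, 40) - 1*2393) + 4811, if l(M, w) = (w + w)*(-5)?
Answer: 2540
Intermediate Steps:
C = -14 (C = -9 - 5 = -14)
l(M, w) = -10*w (l(M, w) = (2*w)*(-5) = -10*w)
m = 36 (m = (-14 - 10*(-2))² = (-14 + 20)² = 6² = 36)
f(Q, X) = 36 + Q + X (f(Q, X) = (Q + X) + 36 = 36 + Q + X)
(f(46, 40) - 1*2393) + 4811 = ((36 + 46 + 40) - 1*2393) + 4811 = (122 - 2393) + 4811 = -2271 + 4811 = 2540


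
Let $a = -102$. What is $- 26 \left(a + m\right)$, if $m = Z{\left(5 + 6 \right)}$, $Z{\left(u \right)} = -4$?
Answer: $2756$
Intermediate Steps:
$m = -4$
$- 26 \left(a + m\right) = - 26 \left(-102 - 4\right) = \left(-26\right) \left(-106\right) = 2756$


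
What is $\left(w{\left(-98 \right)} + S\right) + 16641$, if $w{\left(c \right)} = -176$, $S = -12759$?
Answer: $3706$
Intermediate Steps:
$\left(w{\left(-98 \right)} + S\right) + 16641 = \left(-176 - 12759\right) + 16641 = -12935 + 16641 = 3706$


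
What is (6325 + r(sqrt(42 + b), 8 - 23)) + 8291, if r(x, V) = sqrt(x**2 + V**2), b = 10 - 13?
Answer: 14616 + 2*sqrt(66) ≈ 14632.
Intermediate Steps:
b = -3
r(x, V) = sqrt(V**2 + x**2)
(6325 + r(sqrt(42 + b), 8 - 23)) + 8291 = (6325 + sqrt((8 - 23)**2 + (sqrt(42 - 3))**2)) + 8291 = (6325 + sqrt((-15)**2 + (sqrt(39))**2)) + 8291 = (6325 + sqrt(225 + 39)) + 8291 = (6325 + sqrt(264)) + 8291 = (6325 + 2*sqrt(66)) + 8291 = 14616 + 2*sqrt(66)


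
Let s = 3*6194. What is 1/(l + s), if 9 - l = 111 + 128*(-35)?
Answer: 1/22960 ≈ 4.3554e-5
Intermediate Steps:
s = 18582
l = 4378 (l = 9 - (111 + 128*(-35)) = 9 - (111 - 4480) = 9 - 1*(-4369) = 9 + 4369 = 4378)
1/(l + s) = 1/(4378 + 18582) = 1/22960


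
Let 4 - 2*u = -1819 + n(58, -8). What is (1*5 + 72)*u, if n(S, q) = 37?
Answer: 68761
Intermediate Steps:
u = 893 (u = 2 - (-1819 + 37)/2 = 2 - ½*(-1782) = 2 + 891 = 893)
(1*5 + 72)*u = (1*5 + 72)*893 = (5 + 72)*893 = 77*893 = 68761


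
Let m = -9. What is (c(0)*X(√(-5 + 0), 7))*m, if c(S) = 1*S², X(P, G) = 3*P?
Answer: 0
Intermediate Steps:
c(S) = S²
(c(0)*X(√(-5 + 0), 7))*m = (0²*(3*√(-5 + 0)))*(-9) = (0*(3*√(-5)))*(-9) = (0*(3*(I*√5)))*(-9) = (0*(3*I*√5))*(-9) = 0*(-9) = 0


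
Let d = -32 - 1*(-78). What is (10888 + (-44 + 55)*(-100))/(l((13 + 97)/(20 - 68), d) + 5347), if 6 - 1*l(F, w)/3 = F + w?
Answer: 78304/41871 ≈ 1.8701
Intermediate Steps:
d = 46 (d = -32 + 78 = 46)
l(F, w) = 18 - 3*F - 3*w (l(F, w) = 18 - 3*(F + w) = 18 + (-3*F - 3*w) = 18 - 3*F - 3*w)
(10888 + (-44 + 55)*(-100))/(l((13 + 97)/(20 - 68), d) + 5347) = (10888 + (-44 + 55)*(-100))/((18 - 3*(13 + 97)/(20 - 68) - 3*46) + 5347) = (10888 + 11*(-100))/((18 - 330/(-48) - 138) + 5347) = (10888 - 1100)/((18 - 330*(-1)/48 - 138) + 5347) = 9788/((18 - 3*(-55/24) - 138) + 5347) = 9788/((18 + 55/8 - 138) + 5347) = 9788/(-905/8 + 5347) = 9788/(41871/8) = 9788*(8/41871) = 78304/41871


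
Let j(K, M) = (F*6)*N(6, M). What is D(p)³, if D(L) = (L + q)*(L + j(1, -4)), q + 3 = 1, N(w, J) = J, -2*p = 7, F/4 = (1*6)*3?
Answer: 55275862790357/64 ≈ 8.6368e+11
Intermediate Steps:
F = 72 (F = 4*((1*6)*3) = 4*(6*3) = 4*18 = 72)
p = -7/2 (p = -½*7 = -7/2 ≈ -3.5000)
q = -2 (q = -3 + 1 = -2)
j(K, M) = 432*M (j(K, M) = (72*6)*M = 432*M)
D(L) = (-1728 + L)*(-2 + L) (D(L) = (L - 2)*(L + 432*(-4)) = (-2 + L)*(L - 1728) = (-2 + L)*(-1728 + L) = (-1728 + L)*(-2 + L))
D(p)³ = (3456 + (-7/2)² - 1730*(-7/2))³ = (3456 + 49/4 + 6055)³ = (38093/4)³ = 55275862790357/64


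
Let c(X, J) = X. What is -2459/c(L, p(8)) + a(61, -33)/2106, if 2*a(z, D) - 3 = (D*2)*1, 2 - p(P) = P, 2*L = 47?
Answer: -2301953/21996 ≈ -104.65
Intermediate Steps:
L = 47/2 (L = (½)*47 = 47/2 ≈ 23.500)
p(P) = 2 - P
a(z, D) = 3/2 + D (a(z, D) = 3/2 + ((D*2)*1)/2 = 3/2 + ((2*D)*1)/2 = 3/2 + (2*D)/2 = 3/2 + D)
-2459/c(L, p(8)) + a(61, -33)/2106 = -2459/47/2 + (3/2 - 33)/2106 = -2459*2/47 - 63/2*1/2106 = -4918/47 - 7/468 = -2301953/21996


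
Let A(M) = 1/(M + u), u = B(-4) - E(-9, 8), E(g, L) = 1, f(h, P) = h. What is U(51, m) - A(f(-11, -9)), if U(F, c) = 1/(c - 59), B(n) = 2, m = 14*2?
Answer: 21/310 ≈ 0.067742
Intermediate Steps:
m = 28
u = 1 (u = 2 - 1*1 = 2 - 1 = 1)
U(F, c) = 1/(-59 + c)
A(M) = 1/(1 + M) (A(M) = 1/(M + 1) = 1/(1 + M))
U(51, m) - A(f(-11, -9)) = 1/(-59 + 28) - 1/(1 - 11) = 1/(-31) - 1/(-10) = -1/31 - 1*(-⅒) = -1/31 + ⅒ = 21/310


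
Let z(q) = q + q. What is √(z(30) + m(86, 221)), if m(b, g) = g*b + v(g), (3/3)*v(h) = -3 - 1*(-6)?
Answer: √19069 ≈ 138.09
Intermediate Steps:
z(q) = 2*q
v(h) = 3 (v(h) = -3 - 1*(-6) = -3 + 6 = 3)
m(b, g) = 3 + b*g (m(b, g) = g*b + 3 = b*g + 3 = 3 + b*g)
√(z(30) + m(86, 221)) = √(2*30 + (3 + 86*221)) = √(60 + (3 + 19006)) = √(60 + 19009) = √19069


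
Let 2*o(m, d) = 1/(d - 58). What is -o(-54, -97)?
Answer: 1/310 ≈ 0.0032258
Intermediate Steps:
o(m, d) = 1/(2*(-58 + d)) (o(m, d) = 1/(2*(d - 58)) = 1/(2*(-58 + d)))
-o(-54, -97) = -1/(2*(-58 - 97)) = -1/(2*(-155)) = -(-1)/(2*155) = -1*(-1/310) = 1/310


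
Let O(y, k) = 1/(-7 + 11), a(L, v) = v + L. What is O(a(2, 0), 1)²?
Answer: 1/16 ≈ 0.062500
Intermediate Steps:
a(L, v) = L + v
O(y, k) = ¼ (O(y, k) = 1/4 = ¼)
O(a(2, 0), 1)² = (¼)² = 1/16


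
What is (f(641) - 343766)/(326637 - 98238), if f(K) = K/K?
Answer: -343765/228399 ≈ -1.5051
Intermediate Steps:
f(K) = 1
(f(641) - 343766)/(326637 - 98238) = (1 - 343766)/(326637 - 98238) = -343765/228399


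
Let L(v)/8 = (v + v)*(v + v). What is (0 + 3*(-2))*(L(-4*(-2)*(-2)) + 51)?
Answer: -49458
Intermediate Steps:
L(v) = 32*v² (L(v) = 8*((v + v)*(v + v)) = 8*((2*v)*(2*v)) = 8*(4*v²) = 32*v²)
(0 + 3*(-2))*(L(-4*(-2)*(-2)) + 51) = (0 + 3*(-2))*(32*(-4*(-2)*(-2))² + 51) = (0 - 6)*(32*(8*(-2))² + 51) = -6*(32*(-16)² + 51) = -6*(32*256 + 51) = -6*(8192 + 51) = -6*8243 = -49458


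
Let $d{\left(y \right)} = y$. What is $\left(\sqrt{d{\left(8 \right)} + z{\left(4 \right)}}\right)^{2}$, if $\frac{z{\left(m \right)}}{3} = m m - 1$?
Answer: $53$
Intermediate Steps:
$z{\left(m \right)} = -3 + 3 m^{2}$ ($z{\left(m \right)} = 3 \left(m m - 1\right) = 3 \left(m^{2} - 1\right) = 3 \left(-1 + m^{2}\right) = -3 + 3 m^{2}$)
$\left(\sqrt{d{\left(8 \right)} + z{\left(4 \right)}}\right)^{2} = \left(\sqrt{8 - \left(3 - 3 \cdot 4^{2}\right)}\right)^{2} = \left(\sqrt{8 + \left(-3 + 3 \cdot 16\right)}\right)^{2} = \left(\sqrt{8 + \left(-3 + 48\right)}\right)^{2} = \left(\sqrt{8 + 45}\right)^{2} = \left(\sqrt{53}\right)^{2} = 53$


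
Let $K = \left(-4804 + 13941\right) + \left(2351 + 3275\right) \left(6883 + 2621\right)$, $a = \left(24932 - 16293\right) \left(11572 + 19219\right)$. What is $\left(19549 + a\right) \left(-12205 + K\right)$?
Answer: $14223301597095128$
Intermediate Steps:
$a = 266003449$ ($a = 8639 \cdot 30791 = 266003449$)
$K = 53478641$ ($K = 9137 + 5626 \cdot 9504 = 9137 + 53469504 = 53478641$)
$\left(19549 + a\right) \left(-12205 + K\right) = \left(19549 + 266003449\right) \left(-12205 + 53478641\right) = 266022998 \cdot 53466436 = 14223301597095128$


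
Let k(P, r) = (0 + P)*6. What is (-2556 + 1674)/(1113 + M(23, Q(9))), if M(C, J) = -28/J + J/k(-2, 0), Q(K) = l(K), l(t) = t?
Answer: -31752/39929 ≈ -0.79521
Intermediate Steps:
k(P, r) = 6*P (k(P, r) = P*6 = 6*P)
Q(K) = K
M(C, J) = -28/J - J/12 (M(C, J) = -28/J + J/((6*(-2))) = -28/J + J/(-12) = -28/J + J*(-1/12) = -28/J - J/12)
(-2556 + 1674)/(1113 + M(23, Q(9))) = (-2556 + 1674)/(1113 + (-28/9 - 1/12*9)) = -882/(1113 + (-28*⅑ - ¾)) = -882/(1113 + (-28/9 - ¾)) = -882/(1113 - 139/36) = -882/39929/36 = -882*36/39929 = -31752/39929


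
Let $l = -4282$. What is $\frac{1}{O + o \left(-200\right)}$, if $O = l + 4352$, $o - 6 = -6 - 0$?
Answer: $\frac{1}{70} \approx 0.014286$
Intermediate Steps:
$o = 0$ ($o = 6 - 6 = 0$)
$O = 70$ ($O = -4282 + 4352 = 70$)
$\frac{1}{O + o \left(-200\right)} = \frac{1}{70 + 0 \left(-200\right)} = \frac{1}{70 + 0} = \frac{1}{70}$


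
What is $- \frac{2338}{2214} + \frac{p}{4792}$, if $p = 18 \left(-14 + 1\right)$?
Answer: $- \frac{2930443}{2652372} \approx -1.1048$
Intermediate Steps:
$p = -234$ ($p = 18 \left(-13\right) = -234$)
$- \frac{2338}{2214} + \frac{p}{4792} = - \frac{2338}{2214} - \frac{234}{4792} = \left(-2338\right) \frac{1}{2214} - \frac{117}{2396} = - \frac{1169}{1107} - \frac{117}{2396} = - \frac{2930443}{2652372}$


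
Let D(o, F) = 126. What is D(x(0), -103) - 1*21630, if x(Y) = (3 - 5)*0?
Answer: -21504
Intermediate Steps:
x(Y) = 0 (x(Y) = -2*0 = 0)
D(x(0), -103) - 1*21630 = 126 - 1*21630 = 126 - 21630 = -21504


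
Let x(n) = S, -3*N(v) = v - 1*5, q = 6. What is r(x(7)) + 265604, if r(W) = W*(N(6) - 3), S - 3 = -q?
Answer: 265614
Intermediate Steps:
S = -3 (S = 3 - 1*6 = 3 - 6 = -3)
N(v) = 5/3 - v/3 (N(v) = -(v - 1*5)/3 = -(v - 5)/3 = -(-5 + v)/3 = 5/3 - v/3)
x(n) = -3
r(W) = -10*W/3 (r(W) = W*((5/3 - 1/3*6) - 3) = W*((5/3 - 2) - 3) = W*(-1/3 - 3) = W*(-10/3) = -10*W/3)
r(x(7)) + 265604 = -10/3*(-3) + 265604 = 10 + 265604 = 265614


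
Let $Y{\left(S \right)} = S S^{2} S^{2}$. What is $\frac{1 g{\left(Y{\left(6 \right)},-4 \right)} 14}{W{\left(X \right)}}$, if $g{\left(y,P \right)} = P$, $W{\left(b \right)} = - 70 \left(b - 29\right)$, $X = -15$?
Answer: $- \frac{1}{55} \approx -0.018182$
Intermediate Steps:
$Y{\left(S \right)} = S^{5}$ ($Y{\left(S \right)} = S^{3} S^{2} = S^{5}$)
$W{\left(b \right)} = 2030 - 70 b$ ($W{\left(b \right)} = - 70 \left(-29 + b\right) = 2030 - 70 b$)
$\frac{1 g{\left(Y{\left(6 \right)},-4 \right)} 14}{W{\left(X \right)}} = \frac{1 \left(-4\right) 14}{2030 - -1050} = \frac{\left(-4\right) 14}{2030 + 1050} = - \frac{56}{3080} = \left(-56\right) \frac{1}{3080} = - \frac{1}{55}$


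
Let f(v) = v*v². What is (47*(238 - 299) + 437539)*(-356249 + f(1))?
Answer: -154851030656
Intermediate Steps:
f(v) = v³
(47*(238 - 299) + 437539)*(-356249 + f(1)) = (47*(238 - 299) + 437539)*(-356249 + 1³) = (47*(-61) + 437539)*(-356249 + 1) = (-2867 + 437539)*(-356248) = 434672*(-356248) = -154851030656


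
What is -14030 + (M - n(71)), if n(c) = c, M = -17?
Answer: -14118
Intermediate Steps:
-14030 + (M - n(71)) = -14030 + (-17 - 1*71) = -14030 + (-17 - 71) = -14030 - 88 = -14118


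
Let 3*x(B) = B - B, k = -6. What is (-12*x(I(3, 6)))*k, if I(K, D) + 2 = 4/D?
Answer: 0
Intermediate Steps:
I(K, D) = -2 + 4/D
x(B) = 0 (x(B) = (B - B)/3 = (⅓)*0 = 0)
(-12*x(I(3, 6)))*k = -12*0*(-6) = 0*(-6) = 0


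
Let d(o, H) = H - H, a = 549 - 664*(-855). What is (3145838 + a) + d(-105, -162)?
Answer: 3714107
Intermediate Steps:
a = 568269 (a = 549 + 567720 = 568269)
d(o, H) = 0
(3145838 + a) + d(-105, -162) = (3145838 + 568269) + 0 = 3714107 + 0 = 3714107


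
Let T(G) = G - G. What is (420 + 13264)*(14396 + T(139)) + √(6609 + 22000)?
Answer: 196994864 + √28609 ≈ 1.9700e+8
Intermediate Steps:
T(G) = 0
(420 + 13264)*(14396 + T(139)) + √(6609 + 22000) = (420 + 13264)*(14396 + 0) + √(6609 + 22000) = 13684*14396 + √28609 = 196994864 + √28609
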